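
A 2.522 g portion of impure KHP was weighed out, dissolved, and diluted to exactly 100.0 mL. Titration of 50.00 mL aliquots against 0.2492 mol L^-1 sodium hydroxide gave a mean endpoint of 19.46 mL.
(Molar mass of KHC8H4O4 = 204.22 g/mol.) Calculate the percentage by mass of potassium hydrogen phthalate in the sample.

KHC8H4O4 + NaOH → KNaC8H4O4 + H2O
n(NaOH) per titration = 0.01946 × 0.2492 = 4.849 × 10^-3 mol
n(KHC8H4O4) in each aliquot = 4.849 × 10^-3 mol (1:1 ratio)
n(KHC8H4O4) in the whole flask = 4.849 × 10^-3 × 100.0/50.00 = 9.699 × 10^-3 mol
mass of KHC8H4O4 = 9.699 × 10^-3 × 204.22 = 1.981 g
% KHC8H4O4 = 1.981 / 2.522 × 100 = 78.54 %

78.54 %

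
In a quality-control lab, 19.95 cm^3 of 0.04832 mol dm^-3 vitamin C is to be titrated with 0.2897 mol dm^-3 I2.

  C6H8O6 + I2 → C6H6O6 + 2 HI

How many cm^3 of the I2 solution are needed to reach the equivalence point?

3.328 mL

n(C6H8O6) = 0.01995 L × 0.04832 mol/L = 9.640 × 10^-4 mol
n(I2) = 9.640 × 10^-4 mol (1:1 stoichiometry)
V(I2) = 9.640 × 10^-4 mol / 0.2897 mol/L = 0.003328 L = 3.328 mL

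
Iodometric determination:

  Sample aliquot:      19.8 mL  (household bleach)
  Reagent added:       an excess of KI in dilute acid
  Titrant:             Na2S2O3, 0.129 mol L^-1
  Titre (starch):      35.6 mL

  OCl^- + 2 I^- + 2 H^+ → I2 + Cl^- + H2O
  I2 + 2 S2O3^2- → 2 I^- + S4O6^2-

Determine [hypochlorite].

n(S2O3^2-) = 0.0356 × 0.129 = 4.59 × 10^-3 mol
n(I2) = n(S2O3^2-)/2 = 2.30 × 10^-3 mol
n(OCl^-) in the aliquot = 2.30 × 10^-3 mol (1:1 ratio)
[OCl^-] = 2.30 × 10^-3 / 0.0198 = 0.116 mol/L

0.116 mol/L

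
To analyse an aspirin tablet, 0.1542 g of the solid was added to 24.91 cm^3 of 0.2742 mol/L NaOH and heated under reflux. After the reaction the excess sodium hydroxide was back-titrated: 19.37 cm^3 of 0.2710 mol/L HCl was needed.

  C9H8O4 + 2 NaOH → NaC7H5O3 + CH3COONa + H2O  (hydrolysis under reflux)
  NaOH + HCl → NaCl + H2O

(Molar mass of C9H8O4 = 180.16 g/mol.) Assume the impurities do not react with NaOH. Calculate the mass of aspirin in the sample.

n(NaOH) added = 0.02491 × 0.2742 = 6.830 × 10^-3 mol
n(HCl) used in back-titration = 0.01937 × 0.2710 = 5.249 × 10^-3 mol
n(NaOH) left over = 5.249 × 10^-3 mol (1:1 ratio)
n(NaOH) consumed by analyte = 6.830 × 10^-3 − 5.249 × 10^-3 = 1.581 × 10^-3 mol
From the 1:2 ratio, n(C9H8O4) = 1/2 × 1.581 × 10^-3 = 7.905 × 10^-4 mol
mass of C9H8O4 = 7.905 × 10^-4 × 180.16 = 0.1424 g

0.1424 g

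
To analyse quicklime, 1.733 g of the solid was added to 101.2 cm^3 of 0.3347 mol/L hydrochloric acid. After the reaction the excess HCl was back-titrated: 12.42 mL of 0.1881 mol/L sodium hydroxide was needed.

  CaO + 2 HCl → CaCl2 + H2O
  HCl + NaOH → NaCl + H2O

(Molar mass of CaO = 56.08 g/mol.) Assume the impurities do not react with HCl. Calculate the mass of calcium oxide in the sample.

n(HCl) added = 0.1012 × 0.3347 = 0.03387 mol
n(NaOH) used in back-titration = 0.01242 × 0.1881 = 2.336 × 10^-3 mol
n(HCl) left over = 2.336 × 10^-3 mol (1:1 ratio)
n(HCl) consumed by analyte = 0.03387 − 2.336 × 10^-3 = 0.03154 mol
From the 1:2 ratio, n(CaO) = 1/2 × 0.03154 = 0.01577 mol
mass of CaO = 0.01577 × 56.08 = 0.8843 g

0.8843 g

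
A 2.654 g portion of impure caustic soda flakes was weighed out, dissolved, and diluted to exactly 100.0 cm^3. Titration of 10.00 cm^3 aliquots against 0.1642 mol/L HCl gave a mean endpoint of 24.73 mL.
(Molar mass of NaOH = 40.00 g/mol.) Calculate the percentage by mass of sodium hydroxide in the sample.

NaOH + HCl → NaCl + H2O
n(HCl) per titration = 0.02473 × 0.1642 = 4.061 × 10^-3 mol
n(NaOH) in each aliquot = 4.061 × 10^-3 mol (1:1 ratio)
n(NaOH) in the whole flask = 4.061 × 10^-3 × 100.0/10.00 = 0.04061 mol
mass of NaOH = 0.04061 × 40.00 = 1.624 g
% NaOH = 1.624 / 2.654 × 100 = 61.20 %

61.20 %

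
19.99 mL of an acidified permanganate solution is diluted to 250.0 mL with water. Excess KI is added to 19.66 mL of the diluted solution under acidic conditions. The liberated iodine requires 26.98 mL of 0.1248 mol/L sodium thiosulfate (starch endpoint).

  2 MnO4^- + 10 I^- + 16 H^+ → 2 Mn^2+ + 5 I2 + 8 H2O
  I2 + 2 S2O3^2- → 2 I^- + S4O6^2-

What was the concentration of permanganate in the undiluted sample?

n(S2O3^2-) = 0.02698 × 0.1248 = 3.367 × 10^-3 mol
n(I2) = n(S2O3^2-)/2 = 1.684 × 10^-3 mol
From the 2:5 ratio, n(MnO4^-) in the aliquot = 2/5 × 1.684 × 10^-3 = 6.734 × 10^-4 mol
[MnO4^-]_dilute = 6.734 × 10^-4 / 0.01966 = 0.03425 mol/L
[MnO4^-]_original = 0.03425 × 250.0/19.99 = 0.4284 mol/L

0.4284 mol/L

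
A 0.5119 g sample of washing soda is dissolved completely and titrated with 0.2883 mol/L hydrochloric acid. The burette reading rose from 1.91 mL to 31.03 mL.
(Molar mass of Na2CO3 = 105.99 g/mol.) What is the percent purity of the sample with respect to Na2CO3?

Na2CO3 + 2 HCl → 2 NaCl + H2O + CO2
n(HCl) = 0.02912 L × 0.2883 mol/L = 8.395 × 10^-3 mol
From the 1:2 ratio, n(Na2CO3) = 1/2 × 8.395 × 10^-3 = 4.198 × 10^-3 mol
mass of Na2CO3 = 4.198 × 10^-3 × 105.99 g/mol = 0.4449 g
% Na2CO3 = 0.4449 / 0.5119 × 100 = 86.91 %

86.91 %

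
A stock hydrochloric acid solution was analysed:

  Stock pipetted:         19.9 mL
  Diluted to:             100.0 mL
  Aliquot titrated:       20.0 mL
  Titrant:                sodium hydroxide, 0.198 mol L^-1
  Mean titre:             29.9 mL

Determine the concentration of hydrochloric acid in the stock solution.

HCl + NaOH → NaCl + H2O
n(NaOH) = 0.0299 × 0.198 = 5.92 × 10^-3 mol
n(HCl) in the aliquot = 5.92 × 10^-3 mol (1:1 ratio)
[HCl]_dilute = 5.92 × 10^-3 / 0.0200 = 0.296 mol/L
Dilution factor = 100.0 / 19.9 = 5.025
[HCl]_stock = 0.296 × 5.025 = 1.49 mol/L

1.49 mol/L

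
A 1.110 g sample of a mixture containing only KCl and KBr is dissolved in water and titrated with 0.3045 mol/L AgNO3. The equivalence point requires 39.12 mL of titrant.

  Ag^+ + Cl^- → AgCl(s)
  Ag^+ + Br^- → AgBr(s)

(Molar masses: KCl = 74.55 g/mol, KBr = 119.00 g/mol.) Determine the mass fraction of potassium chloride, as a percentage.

46.47 %

n(AgNO3) = 0.03912 × 0.3045 = 0.01191 mol
Let x = n(KCl), y = n(KBr).
Titrant: 1x + 1y = 0.01191;  mass: 74.55x + 119.00y = 1.110
Solving, x = 6.919 × 10^-3 mol, y = 4.993 × 10^-3 mol
mass of KCl = 6.919 × 10^-3 × 74.55 = 0.5158 g
% KCl = 0.5158 / 1.110 × 100 = 46.47 %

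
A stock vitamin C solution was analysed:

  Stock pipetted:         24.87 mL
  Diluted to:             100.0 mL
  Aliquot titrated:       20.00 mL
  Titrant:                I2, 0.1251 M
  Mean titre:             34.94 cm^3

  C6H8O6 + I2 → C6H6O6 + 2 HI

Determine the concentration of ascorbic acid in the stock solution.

0.8788 M

n(I2) = 0.03494 × 0.1251 = 4.371 × 10^-3 mol
n(C6H8O6) in the aliquot = 4.371 × 10^-3 mol (1:1 ratio)
[C6H8O6]_dilute = 4.371 × 10^-3 / 0.02000 = 0.2185 mol/L
Dilution factor = 100.0 / 24.87 = 4.021
[C6H8O6]_stock = 0.2185 × 4.021 = 0.8788 mol/L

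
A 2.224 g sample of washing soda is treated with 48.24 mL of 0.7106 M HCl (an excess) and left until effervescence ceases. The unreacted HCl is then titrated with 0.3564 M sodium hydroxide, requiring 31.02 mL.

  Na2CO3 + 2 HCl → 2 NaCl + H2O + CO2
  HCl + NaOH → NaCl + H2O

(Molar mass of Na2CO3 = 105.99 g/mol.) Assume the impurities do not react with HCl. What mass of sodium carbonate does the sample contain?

1.231 g

n(HCl) added = 0.04824 × 0.7106 = 0.03428 mol
n(NaOH) used in back-titration = 0.03102 × 0.3564 = 0.01106 mol
n(HCl) left over = 0.01106 mol (1:1 ratio)
n(HCl) consumed by analyte = 0.03428 − 0.01106 = 0.02322 mol
From the 1:2 ratio, n(Na2CO3) = 1/2 × 0.02322 = 0.01161 mol
mass of Na2CO3 = 0.01161 × 105.99 = 1.231 g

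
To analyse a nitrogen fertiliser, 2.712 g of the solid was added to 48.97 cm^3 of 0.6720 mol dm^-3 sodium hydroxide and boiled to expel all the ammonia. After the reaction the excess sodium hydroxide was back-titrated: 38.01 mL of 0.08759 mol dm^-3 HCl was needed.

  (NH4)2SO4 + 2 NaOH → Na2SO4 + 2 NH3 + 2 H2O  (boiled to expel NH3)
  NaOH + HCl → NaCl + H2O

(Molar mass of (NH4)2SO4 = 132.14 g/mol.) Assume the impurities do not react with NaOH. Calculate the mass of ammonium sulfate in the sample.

n(NaOH) added = 0.04897 × 0.6720 = 0.03291 mol
n(HCl) used in back-titration = 0.03801 × 0.08759 = 3.329 × 10^-3 mol
n(NaOH) left over = 3.329 × 10^-3 mol (1:1 ratio)
n(NaOH) consumed by analyte = 0.03291 − 3.329 × 10^-3 = 0.02958 mol
From the 1:2 ratio, n((NH4)2SO4) = 1/2 × 0.02958 = 0.01479 mol
mass of (NH4)2SO4 = 0.01479 × 132.14 = 1.954 g

1.954 g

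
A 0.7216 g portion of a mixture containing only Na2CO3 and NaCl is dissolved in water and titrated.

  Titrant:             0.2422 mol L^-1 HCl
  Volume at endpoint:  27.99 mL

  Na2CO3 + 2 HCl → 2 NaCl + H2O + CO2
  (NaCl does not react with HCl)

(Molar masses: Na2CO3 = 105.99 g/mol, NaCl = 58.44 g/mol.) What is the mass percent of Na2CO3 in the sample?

49.79 %

n(HCl) = 0.02799 × 0.2422 = 6.779 × 10^-3 mol
Let x = n(Na2CO3), y = n(NaCl).
Titrant: 2x = 6.779 × 10^-3;  mass: 105.99x + 58.44y = 0.7216
Solving, x = 3.390 × 10^-3 mol, y = 6.200 × 10^-3 mol
mass of Na2CO3 = 3.390 × 10^-3 × 105.99 = 0.3593 g
% Na2CO3 = 0.3593 / 0.7216 × 100 = 49.79 %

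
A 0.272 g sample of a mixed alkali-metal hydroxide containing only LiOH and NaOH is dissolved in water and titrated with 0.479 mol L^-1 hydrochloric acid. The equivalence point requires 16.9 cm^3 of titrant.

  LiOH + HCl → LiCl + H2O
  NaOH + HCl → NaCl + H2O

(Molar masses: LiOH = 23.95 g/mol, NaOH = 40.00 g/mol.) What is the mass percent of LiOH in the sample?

n(HCl) = 0.0169 × 0.479 = 8.10 × 10^-3 mol
Let x = n(LiOH), y = n(NaOH).
Titrant: 1x + 1y = 8.10 × 10^-3;  mass: 23.95x + 40.00y = 0.272
Solving, x = 3.23 × 10^-3 mol, y = 4.87 × 10^-3 mol
mass of LiOH = 3.23 × 10^-3 × 23.95 = 0.0773 g
% LiOH = 0.0773 / 0.272 × 100 = 28.4 %

28.4 %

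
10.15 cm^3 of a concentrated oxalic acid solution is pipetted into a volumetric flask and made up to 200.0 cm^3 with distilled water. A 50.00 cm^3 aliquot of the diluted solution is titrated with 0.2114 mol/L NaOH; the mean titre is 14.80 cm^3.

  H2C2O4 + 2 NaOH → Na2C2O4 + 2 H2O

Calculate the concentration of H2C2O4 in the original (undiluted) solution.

0.6165 mol/L

n(NaOH) = 0.01480 × 0.2114 = 3.129 × 10^-3 mol
From the 1:2 ratio, n(H2C2O4) in the aliquot = 1/2 × 3.129 × 10^-3 = 1.564 × 10^-3 mol
[H2C2O4]_dilute = 1.564 × 10^-3 / 0.05000 = 0.03129 mol/L
Dilution factor = 200.0 / 10.15 = 19.70
[H2C2O4]_stock = 0.03129 × 19.70 = 0.6165 mol/L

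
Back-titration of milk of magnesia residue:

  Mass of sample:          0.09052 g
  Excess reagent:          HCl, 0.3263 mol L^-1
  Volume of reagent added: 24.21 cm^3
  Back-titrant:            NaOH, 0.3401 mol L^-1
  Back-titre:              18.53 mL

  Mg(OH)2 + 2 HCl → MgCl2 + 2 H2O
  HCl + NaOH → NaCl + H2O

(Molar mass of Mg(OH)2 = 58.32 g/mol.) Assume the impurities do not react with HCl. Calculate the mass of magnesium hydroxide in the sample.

n(HCl) added = 0.02421 × 0.3263 = 7.900 × 10^-3 mol
n(NaOH) used in back-titration = 0.01853 × 0.3401 = 6.302 × 10^-3 mol
n(HCl) left over = 6.302 × 10^-3 mol (1:1 ratio)
n(HCl) consumed by analyte = 7.900 × 10^-3 − 6.302 × 10^-3 = 1.598 × 10^-3 mol
From the 1:2 ratio, n(Mg(OH)2) = 1/2 × 1.598 × 10^-3 = 7.988 × 10^-4 mol
mass of Mg(OH)2 = 7.988 × 10^-4 × 58.32 = 0.04659 g

0.04659 g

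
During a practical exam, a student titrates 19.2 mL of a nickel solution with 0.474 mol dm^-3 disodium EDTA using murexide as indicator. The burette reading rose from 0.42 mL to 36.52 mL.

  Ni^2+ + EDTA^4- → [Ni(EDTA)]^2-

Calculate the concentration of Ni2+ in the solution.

n(EDTA) = 0.0361 L × 0.474 mol/L = 0.0171 mol
n(Ni2+) = 0.0171 mol (1:1 mole ratio)
[Ni2+] = 0.0171 mol / 0.0192 L = 0.891 mol/L

0.891 mol/L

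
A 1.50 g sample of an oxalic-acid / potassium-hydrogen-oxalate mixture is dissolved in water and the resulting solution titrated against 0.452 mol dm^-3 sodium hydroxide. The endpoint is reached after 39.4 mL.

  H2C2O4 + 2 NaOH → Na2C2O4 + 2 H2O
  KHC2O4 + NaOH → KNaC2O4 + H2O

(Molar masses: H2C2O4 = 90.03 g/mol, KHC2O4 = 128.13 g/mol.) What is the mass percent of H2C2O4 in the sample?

28.2 %

n(NaOH) = 0.0394 × 0.452 = 0.0178 mol
Let x = n(H2C2O4), y = n(KHC2O4).
Titrant: 2x + 1y = 0.0178;  mass: 90.03x + 128.13y = 1.50
Solving, x = 4.70 × 10^-3 mol, y = 8.40 × 10^-3 mol
mass of H2C2O4 = 4.70 × 10^-3 × 90.03 = 0.423 g
% H2C2O4 = 0.423 / 1.50 × 100 = 28.2 %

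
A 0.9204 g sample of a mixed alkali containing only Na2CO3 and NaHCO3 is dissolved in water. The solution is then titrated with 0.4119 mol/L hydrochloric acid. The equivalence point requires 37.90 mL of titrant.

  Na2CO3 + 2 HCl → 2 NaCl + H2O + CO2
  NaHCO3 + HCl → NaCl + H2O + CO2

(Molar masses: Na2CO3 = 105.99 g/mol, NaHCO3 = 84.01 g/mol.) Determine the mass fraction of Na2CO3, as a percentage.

n(HCl) = 0.03790 × 0.4119 = 0.01561 mol
Let x = n(Na2CO3), y = n(NaHCO3).
Titrant: 2x + 1y = 0.01561;  mass: 105.99x + 84.01y = 0.9204
Solving, x = 6.305 × 10^-3 mol, y = 3.002 × 10^-3 mol
mass of Na2CO3 = 6.305 × 10^-3 × 105.99 = 0.6682 g
% Na2CO3 = 0.6682 / 0.9204 × 100 = 72.60 %

72.60 %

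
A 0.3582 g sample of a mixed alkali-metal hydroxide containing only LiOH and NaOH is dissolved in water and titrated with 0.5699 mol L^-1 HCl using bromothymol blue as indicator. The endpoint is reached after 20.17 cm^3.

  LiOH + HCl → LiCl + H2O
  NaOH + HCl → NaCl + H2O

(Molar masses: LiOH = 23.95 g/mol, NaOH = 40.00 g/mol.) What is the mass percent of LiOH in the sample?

n(HCl) = 0.02017 × 0.5699 = 0.01149 mol
Let x = n(LiOH), y = n(NaOH).
Titrant: 1x + 1y = 0.01149;  mass: 23.95x + 40.00y = 0.3582
Solving, x = 6.330 × 10^-3 mol, y = 5.165 × 10^-3 mol
mass of LiOH = 6.330 × 10^-3 × 23.95 = 0.1516 g
% LiOH = 0.1516 / 0.3582 × 100 = 42.32 %

42.32 %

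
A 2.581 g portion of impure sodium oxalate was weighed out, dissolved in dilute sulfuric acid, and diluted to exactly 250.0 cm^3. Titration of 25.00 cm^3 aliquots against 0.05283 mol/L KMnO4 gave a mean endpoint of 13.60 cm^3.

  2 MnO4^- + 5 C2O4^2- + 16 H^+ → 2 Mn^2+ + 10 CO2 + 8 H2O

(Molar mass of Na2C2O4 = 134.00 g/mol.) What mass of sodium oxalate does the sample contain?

n(KMnO4) per titration = 0.01360 × 0.05283 = 7.185 × 10^-4 mol
From the 5:2 ratio, n(Na2C2O4) in each aliquot = 5/2 × 7.185 × 10^-4 = 1.796 × 10^-3 mol
n(Na2C2O4) in the whole flask = 1.796 × 10^-3 × 250.0/25.00 = 0.01796 mol
mass of Na2C2O4 = 0.01796 × 134.00 = 2.407 g

2.407 g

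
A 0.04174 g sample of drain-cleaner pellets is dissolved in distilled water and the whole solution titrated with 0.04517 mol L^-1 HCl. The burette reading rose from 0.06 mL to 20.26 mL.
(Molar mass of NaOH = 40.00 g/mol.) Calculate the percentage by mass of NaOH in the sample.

NaOH + HCl → NaCl + H2O
n(HCl) = 0.02020 L × 0.04517 mol/L = 9.124 × 10^-4 mol
n(NaOH) = 9.124 × 10^-4 mol (1:1 ratio)
mass of NaOH = 9.124 × 10^-4 × 40.00 g/mol = 0.03650 g
% NaOH = 0.03650 / 0.04174 × 100 = 87.44 %

87.44 %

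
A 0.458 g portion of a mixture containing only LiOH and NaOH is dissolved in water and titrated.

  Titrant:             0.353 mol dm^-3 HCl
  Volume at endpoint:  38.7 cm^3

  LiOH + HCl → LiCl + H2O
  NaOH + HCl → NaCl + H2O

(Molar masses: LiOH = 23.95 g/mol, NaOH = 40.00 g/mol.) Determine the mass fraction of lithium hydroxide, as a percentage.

n(HCl) = 0.0387 × 0.353 = 0.0137 mol
Let x = n(LiOH), y = n(NaOH).
Titrant: 1x + 1y = 0.0137;  mass: 23.95x + 40.00y = 0.458
Solving, x = 5.51 × 10^-3 mol, y = 8.15 × 10^-3 mol
mass of LiOH = 5.51 × 10^-3 × 23.95 = 0.132 g
% LiOH = 0.132 / 0.458 × 100 = 28.8 %

28.8 %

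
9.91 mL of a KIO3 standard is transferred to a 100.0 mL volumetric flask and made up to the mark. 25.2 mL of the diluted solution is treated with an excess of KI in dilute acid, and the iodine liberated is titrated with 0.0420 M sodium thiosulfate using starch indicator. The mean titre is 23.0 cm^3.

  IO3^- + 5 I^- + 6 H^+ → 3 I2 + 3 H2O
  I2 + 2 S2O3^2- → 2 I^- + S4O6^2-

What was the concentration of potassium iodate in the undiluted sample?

0.0645 M

n(S2O3^2-) = 0.0230 × 0.0420 = 9.66 × 10^-4 mol
n(I2) = n(S2O3^2-)/2 = 4.83 × 10^-4 mol
From the 1:3 ratio, n(IO3^-) in the aliquot = 1/3 × 4.83 × 10^-4 = 1.61 × 10^-4 mol
[IO3^-]_dilute = 1.61 × 10^-4 / 0.0252 = 0.00639 mol/L
[IO3^-]_original = 0.00639 × 100.0/9.91 = 0.0645 mol/L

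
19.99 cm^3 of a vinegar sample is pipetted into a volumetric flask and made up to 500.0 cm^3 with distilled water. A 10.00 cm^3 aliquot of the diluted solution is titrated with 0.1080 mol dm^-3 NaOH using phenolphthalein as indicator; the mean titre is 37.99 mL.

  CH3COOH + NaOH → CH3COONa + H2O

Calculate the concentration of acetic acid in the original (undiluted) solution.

10.26 mol/L

n(NaOH) = 0.03799 × 0.1080 = 4.103 × 10^-3 mol
n(CH3COOH) in the aliquot = 4.103 × 10^-3 mol (1:1 ratio)
[CH3COOH]_dilute = 4.103 × 10^-3 / 0.01000 = 0.4103 mol/L
Dilution factor = 500.0 / 19.99 = 25.01
[CH3COOH]_stock = 0.4103 × 25.01 = 10.26 mol/L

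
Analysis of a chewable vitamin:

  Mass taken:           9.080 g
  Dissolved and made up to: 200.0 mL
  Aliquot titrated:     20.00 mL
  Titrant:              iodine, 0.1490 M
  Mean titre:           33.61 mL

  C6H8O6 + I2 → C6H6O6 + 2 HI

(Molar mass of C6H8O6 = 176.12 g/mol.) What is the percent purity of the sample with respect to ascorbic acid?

97.14 %

n(I2) per titration = 0.03361 × 0.1490 = 5.008 × 10^-3 mol
n(C6H8O6) in each aliquot = 5.008 × 10^-3 mol (1:1 ratio)
n(C6H8O6) in the whole flask = 5.008 × 10^-3 × 200.0/20.00 = 0.05008 mol
mass of C6H8O6 = 0.05008 × 176.12 = 8.820 g
% C6H8O6 = 8.820 / 9.080 × 100 = 97.14 %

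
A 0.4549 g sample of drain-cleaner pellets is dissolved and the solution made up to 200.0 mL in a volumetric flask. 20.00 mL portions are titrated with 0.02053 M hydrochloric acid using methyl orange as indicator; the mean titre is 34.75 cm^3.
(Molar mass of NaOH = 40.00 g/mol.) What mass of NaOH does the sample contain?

0.2854 g

NaOH + HCl → NaCl + H2O
n(HCl) per titration = 0.03475 × 0.02053 = 7.134 × 10^-4 mol
n(NaOH) in each aliquot = 7.134 × 10^-4 mol (1:1 ratio)
n(NaOH) in the whole flask = 7.134 × 10^-4 × 200.0/20.00 = 7.134 × 10^-3 mol
mass of NaOH = 7.134 × 10^-3 × 40.00 = 0.2854 g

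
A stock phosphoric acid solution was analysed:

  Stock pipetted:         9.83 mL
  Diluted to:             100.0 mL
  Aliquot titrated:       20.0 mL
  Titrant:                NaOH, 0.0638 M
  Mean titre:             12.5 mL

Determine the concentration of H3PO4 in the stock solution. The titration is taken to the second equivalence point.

H3PO4 + 2 NaOH → Na2HPO4 + 2 H2O
n(NaOH) = 0.0125 × 0.0638 = 7.97 × 10^-4 mol
From the 1:2 ratio, n(H3PO4) in the aliquot = 1/2 × 7.97 × 10^-4 = 3.99 × 10^-4 mol
[H3PO4]_dilute = 3.99 × 10^-4 / 0.0200 = 0.0199 mol/L
Dilution factor = 100.0 / 9.83 = 10.17
[H3PO4]_stock = 0.0199 × 10.17 = 0.203 mol/L

0.203 M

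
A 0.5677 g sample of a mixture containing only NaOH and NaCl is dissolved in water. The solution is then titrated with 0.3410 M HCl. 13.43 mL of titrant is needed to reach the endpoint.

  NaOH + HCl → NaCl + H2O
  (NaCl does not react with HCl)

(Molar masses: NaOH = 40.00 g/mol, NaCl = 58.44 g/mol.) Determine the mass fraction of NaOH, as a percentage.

n(HCl) = 0.01343 × 0.3410 = 4.580 × 10^-3 mol
Let x = n(NaOH), y = n(NaCl).
Titrant: 1x = 4.580 × 10^-3;  mass: 40.00x + 58.44y = 0.5677
Solving, x = 4.580 × 10^-3 mol, y = 6.580 × 10^-3 mol
mass of NaOH = 4.580 × 10^-3 × 40.00 = 0.1832 g
% NaOH = 0.1832 / 0.5677 × 100 = 32.27 %

32.27 %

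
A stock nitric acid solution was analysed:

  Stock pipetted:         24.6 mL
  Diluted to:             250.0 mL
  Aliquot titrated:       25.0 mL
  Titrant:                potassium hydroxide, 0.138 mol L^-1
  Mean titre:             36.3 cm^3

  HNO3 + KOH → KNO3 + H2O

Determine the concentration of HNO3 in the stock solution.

2.04 mol/L

n(KOH) = 0.0363 × 0.138 = 5.01 × 10^-3 mol
n(HNO3) in the aliquot = 5.01 × 10^-3 mol (1:1 ratio)
[HNO3]_dilute = 5.01 × 10^-3 / 0.0250 = 0.200 mol/L
Dilution factor = 250.0 / 24.6 = 10.16
[HNO3]_stock = 0.200 × 10.16 = 2.04 mol/L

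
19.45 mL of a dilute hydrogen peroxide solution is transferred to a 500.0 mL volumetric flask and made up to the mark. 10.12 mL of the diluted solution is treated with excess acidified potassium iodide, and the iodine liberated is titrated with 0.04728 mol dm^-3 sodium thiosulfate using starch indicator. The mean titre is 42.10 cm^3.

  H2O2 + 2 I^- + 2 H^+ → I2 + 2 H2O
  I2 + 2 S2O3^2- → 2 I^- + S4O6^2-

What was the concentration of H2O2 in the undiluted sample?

2.528 mol/L

n(S2O3^2-) = 0.04210 × 0.04728 = 1.990 × 10^-3 mol
n(I2) = n(S2O3^2-)/2 = 9.952 × 10^-4 mol
n(H2O2) in the aliquot = 9.952 × 10^-4 mol (1:1 ratio)
[H2O2]_dilute = 9.952 × 10^-4 / 0.01012 = 0.09834 mol/L
[H2O2]_original = 0.09834 × 500.0/19.45 = 2.528 mol/L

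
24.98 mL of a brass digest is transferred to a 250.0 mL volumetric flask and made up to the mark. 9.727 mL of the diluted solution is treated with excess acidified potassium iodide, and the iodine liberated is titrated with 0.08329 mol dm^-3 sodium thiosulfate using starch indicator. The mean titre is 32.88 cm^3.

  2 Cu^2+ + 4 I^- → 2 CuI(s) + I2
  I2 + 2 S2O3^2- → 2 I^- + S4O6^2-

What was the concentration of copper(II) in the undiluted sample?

2.818 mol/L

n(S2O3^2-) = 0.03288 × 0.08329 = 2.739 × 10^-3 mol
n(I2) = n(S2O3^2-)/2 = 1.369 × 10^-3 mol
From the 2:1 ratio, n(Cu2+) in the aliquot = 2/1 × 1.369 × 10^-3 = 2.739 × 10^-3 mol
[Cu2+]_dilute = 2.739 × 10^-3 / 0.009727 = 0.2815 mol/L
[Cu2+]_original = 0.2815 × 250.0/24.98 = 2.818 mol/L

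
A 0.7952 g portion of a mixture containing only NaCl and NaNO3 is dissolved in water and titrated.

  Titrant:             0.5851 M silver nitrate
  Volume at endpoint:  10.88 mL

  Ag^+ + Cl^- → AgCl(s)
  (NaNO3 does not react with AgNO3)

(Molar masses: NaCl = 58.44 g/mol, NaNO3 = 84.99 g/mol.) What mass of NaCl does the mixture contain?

n(AgNO3) = 0.01088 × 0.5851 = 6.366 × 10^-3 mol
Let x = n(NaCl), y = n(NaNO3).
Titrant: 1x = 6.366 × 10^-3;  mass: 58.44x + 84.99y = 0.7952
Solving, x = 6.366 × 10^-3 mol, y = 4.979 × 10^-3 mol
mass of NaCl = 6.366 × 10^-3 × 58.44 = 0.3720 g

0.3720 g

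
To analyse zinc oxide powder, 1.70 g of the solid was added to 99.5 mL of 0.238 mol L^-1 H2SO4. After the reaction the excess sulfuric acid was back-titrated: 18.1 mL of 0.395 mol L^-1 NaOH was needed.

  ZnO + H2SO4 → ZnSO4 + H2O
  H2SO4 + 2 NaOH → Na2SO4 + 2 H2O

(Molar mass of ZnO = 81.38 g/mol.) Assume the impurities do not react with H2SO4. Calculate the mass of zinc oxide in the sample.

n(H2SO4) added = 0.0995 × 0.238 = 0.0237 mol
n(NaOH) used in back-titration = 0.0181 × 0.395 = 7.15 × 10^-3 mol
From the 1:2 ratio, n(H2SO4) left over = 1/2 × 7.15 × 10^-3 = 3.57 × 10^-3 mol
n(H2SO4) consumed by analyte = 0.0237 − 3.57 × 10^-3 = 0.0201 mol
n(ZnO) = 0.0201 mol (1:1 ratio)
mass of ZnO = 0.0201 × 81.38 = 1.64 g

1.64 g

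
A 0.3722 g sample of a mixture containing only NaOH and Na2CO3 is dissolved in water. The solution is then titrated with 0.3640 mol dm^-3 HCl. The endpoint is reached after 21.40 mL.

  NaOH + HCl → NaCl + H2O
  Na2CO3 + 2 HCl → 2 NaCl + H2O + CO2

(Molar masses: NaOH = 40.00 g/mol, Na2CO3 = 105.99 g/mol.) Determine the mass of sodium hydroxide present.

n(HCl) = 0.02140 × 0.3640 = 7.790 × 10^-3 mol
Let x = n(NaOH), y = n(Na2CO3).
Titrant: 1x + 2y = 7.790 × 10^-3;  mass: 40.00x + 105.99y = 0.3722
Solving, x = 3.125 × 10^-3 mol, y = 2.332 × 10^-3 mol
mass of NaOH = 3.125 × 10^-3 × 40.00 = 0.1250 g

0.1250 g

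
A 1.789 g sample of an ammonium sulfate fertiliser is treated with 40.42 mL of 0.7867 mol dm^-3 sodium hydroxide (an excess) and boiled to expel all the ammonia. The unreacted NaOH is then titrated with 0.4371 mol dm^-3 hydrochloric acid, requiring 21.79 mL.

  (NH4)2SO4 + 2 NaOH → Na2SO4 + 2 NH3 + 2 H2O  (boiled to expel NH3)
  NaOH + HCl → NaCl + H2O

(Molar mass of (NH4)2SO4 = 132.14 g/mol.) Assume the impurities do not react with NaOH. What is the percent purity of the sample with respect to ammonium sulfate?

n(NaOH) added = 0.04042 × 0.7867 = 0.03180 mol
n(HCl) used in back-titration = 0.02179 × 0.4371 = 9.524 × 10^-3 mol
n(NaOH) left over = 9.524 × 10^-3 mol (1:1 ratio)
n(NaOH) consumed by analyte = 0.03180 − 9.524 × 10^-3 = 0.02227 mol
From the 1:2 ratio, n((NH4)2SO4) = 1/2 × 0.02227 = 0.01114 mol
mass of (NH4)2SO4 = 0.01114 × 132.14 = 1.472 g
% (NH4)2SO4 = 1.472 / 1.789 × 100 = 82.26 %

82.26 %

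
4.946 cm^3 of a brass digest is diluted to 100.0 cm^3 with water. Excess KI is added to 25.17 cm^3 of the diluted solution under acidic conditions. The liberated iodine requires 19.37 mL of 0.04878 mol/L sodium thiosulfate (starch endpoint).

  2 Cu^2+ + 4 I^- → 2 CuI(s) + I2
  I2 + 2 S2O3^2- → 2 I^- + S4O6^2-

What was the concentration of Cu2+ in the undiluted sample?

n(S2O3^2-) = 0.01937 × 0.04878 = 9.449 × 10^-4 mol
n(I2) = n(S2O3^2-)/2 = 4.724 × 10^-4 mol
From the 2:1 ratio, n(Cu2+) in the aliquot = 2/1 × 4.724 × 10^-4 = 9.449 × 10^-4 mol
[Cu2+]_dilute = 9.449 × 10^-4 / 0.02517 = 0.03754 mol/L
[Cu2+]_original = 0.03754 × 100.0/4.946 = 0.7590 mol/L

0.7590 mol/L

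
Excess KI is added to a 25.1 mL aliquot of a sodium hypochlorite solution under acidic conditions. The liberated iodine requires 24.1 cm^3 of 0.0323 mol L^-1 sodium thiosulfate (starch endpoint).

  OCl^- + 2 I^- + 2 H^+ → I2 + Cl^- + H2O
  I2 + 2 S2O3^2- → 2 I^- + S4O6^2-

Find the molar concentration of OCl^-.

0.0155 mol/L

n(S2O3^2-) = 0.0241 × 0.0323 = 7.78 × 10^-4 mol
n(I2) = n(S2O3^2-)/2 = 3.89 × 10^-4 mol
n(OCl^-) in the aliquot = 3.89 × 10^-4 mol (1:1 ratio)
[OCl^-] = 3.89 × 10^-4 / 0.0251 = 0.0155 mol/L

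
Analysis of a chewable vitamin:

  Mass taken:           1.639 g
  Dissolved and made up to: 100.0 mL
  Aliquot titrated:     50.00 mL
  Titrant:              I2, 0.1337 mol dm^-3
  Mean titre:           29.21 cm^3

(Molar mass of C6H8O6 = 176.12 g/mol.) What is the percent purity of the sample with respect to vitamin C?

C6H8O6 + I2 → C6H6O6 + 2 HI
n(I2) per titration = 0.02921 × 0.1337 = 3.905 × 10^-3 mol
n(C6H8O6) in each aliquot = 3.905 × 10^-3 mol (1:1 ratio)
n(C6H8O6) in the whole flask = 3.905 × 10^-3 × 100.0/50.00 = 7.811 × 10^-3 mol
mass of C6H8O6 = 7.811 × 10^-3 × 176.12 = 1.376 g
% C6H8O6 = 1.376 / 1.639 × 100 = 83.93 %

83.93 %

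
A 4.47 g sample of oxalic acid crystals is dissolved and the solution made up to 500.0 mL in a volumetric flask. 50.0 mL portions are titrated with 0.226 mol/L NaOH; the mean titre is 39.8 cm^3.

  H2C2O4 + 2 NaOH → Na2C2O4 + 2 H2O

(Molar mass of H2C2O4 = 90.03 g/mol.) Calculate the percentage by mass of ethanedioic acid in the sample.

n(NaOH) per titration = 0.0398 × 0.226 = 8.99 × 10^-3 mol
From the 1:2 ratio, n(H2C2O4) in each aliquot = 1/2 × 8.99 × 10^-3 = 4.50 × 10^-3 mol
n(H2C2O4) in the whole flask = 4.50 × 10^-3 × 500.0/50.0 = 0.0450 mol
mass of H2C2O4 = 0.0450 × 90.03 = 4.05 g
% H2C2O4 = 4.05 / 4.47 × 100 = 90.6 %

90.6 %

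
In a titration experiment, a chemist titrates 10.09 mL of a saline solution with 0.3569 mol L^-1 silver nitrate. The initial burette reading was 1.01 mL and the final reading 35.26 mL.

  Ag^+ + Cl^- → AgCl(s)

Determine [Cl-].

n(AgNO3) = 0.03425 L × 0.3569 mol/L = 0.01222 mol
n(Cl-) = 0.01222 mol (1:1 mole ratio)
[Cl-] = 0.01222 mol / 0.01009 L = 1.211 mol/L

1.211 mol/L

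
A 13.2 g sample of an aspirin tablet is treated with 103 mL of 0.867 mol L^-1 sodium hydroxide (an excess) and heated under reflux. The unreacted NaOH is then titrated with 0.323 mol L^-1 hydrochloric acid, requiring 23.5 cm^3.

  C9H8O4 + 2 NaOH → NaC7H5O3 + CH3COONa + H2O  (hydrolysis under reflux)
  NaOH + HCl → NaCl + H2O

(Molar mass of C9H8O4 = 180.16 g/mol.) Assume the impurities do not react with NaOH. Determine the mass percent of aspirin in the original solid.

n(NaOH) added = 0.103 × 0.867 = 0.0893 mol
n(HCl) used in back-titration = 0.0235 × 0.323 = 7.59 × 10^-3 mol
n(NaOH) left over = 7.59 × 10^-3 mol (1:1 ratio)
n(NaOH) consumed by analyte = 0.0893 − 7.59 × 10^-3 = 0.0817 mol
From the 1:2 ratio, n(C9H8O4) = 1/2 × 0.0817 = 0.0409 mol
mass of C9H8O4 = 0.0409 × 180.16 = 7.36 g
% C9H8O4 = 7.36 / 13.2 × 100 = 55.8 %

55.8 %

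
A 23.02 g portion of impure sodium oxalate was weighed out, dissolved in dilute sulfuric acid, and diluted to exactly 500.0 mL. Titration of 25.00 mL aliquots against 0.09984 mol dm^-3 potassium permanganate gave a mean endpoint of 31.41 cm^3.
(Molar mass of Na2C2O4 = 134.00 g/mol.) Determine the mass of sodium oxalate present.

21.01 g

2 MnO4^- + 5 C2O4^2- + 16 H^+ → 2 Mn^2+ + 10 CO2 + 8 H2O
n(KMnO4) per titration = 0.03141 × 0.09984 = 3.136 × 10^-3 mol
From the 5:2 ratio, n(Na2C2O4) in each aliquot = 5/2 × 3.136 × 10^-3 = 7.840 × 10^-3 mol
n(Na2C2O4) in the whole flask = 7.840 × 10^-3 × 500.0/25.00 = 0.1568 mol
mass of Na2C2O4 = 0.1568 × 134.00 = 21.01 g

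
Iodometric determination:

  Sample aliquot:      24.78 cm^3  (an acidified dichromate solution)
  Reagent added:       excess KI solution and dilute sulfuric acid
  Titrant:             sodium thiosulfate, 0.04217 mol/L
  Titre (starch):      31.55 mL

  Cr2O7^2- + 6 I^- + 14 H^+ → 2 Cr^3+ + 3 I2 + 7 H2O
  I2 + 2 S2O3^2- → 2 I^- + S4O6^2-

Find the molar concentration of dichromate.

n(S2O3^2-) = 0.03155 × 0.04217 = 1.330 × 10^-3 mol
n(I2) = n(S2O3^2-)/2 = 6.652 × 10^-4 mol
From the 1:3 ratio, n(Cr2O7^2-) in the aliquot = 1/3 × 6.652 × 10^-4 = 2.217 × 10^-4 mol
[Cr2O7^2-] = 2.217 × 10^-4 / 0.02478 = 0.008949 mol/L

0.008949 mol/L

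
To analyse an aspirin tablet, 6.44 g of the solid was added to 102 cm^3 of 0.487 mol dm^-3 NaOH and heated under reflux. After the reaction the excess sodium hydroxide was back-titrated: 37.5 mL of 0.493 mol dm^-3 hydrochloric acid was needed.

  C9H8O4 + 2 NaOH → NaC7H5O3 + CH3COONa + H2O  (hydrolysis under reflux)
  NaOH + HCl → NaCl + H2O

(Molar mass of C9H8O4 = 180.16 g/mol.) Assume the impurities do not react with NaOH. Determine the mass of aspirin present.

2.81 g

n(NaOH) added = 0.102 × 0.487 = 0.0497 mol
n(HCl) used in back-titration = 0.0375 × 0.493 = 0.0185 mol
n(NaOH) left over = 0.0185 mol (1:1 ratio)
n(NaOH) consumed by analyte = 0.0497 − 0.0185 = 0.0312 mol
From the 1:2 ratio, n(C9H8O4) = 1/2 × 0.0312 = 0.0156 mol
mass of C9H8O4 = 0.0156 × 180.16 = 2.81 g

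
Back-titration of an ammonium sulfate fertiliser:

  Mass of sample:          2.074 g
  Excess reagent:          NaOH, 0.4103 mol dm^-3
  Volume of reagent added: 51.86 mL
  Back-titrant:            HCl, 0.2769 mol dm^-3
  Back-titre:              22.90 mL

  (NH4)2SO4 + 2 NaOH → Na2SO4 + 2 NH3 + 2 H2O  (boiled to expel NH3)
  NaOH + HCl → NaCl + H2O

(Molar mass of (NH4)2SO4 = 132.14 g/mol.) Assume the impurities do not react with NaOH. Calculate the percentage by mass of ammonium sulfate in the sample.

47.58 %

n(NaOH) added = 0.05186 × 0.4103 = 0.02128 mol
n(HCl) used in back-titration = 0.02290 × 0.2769 = 6.341 × 10^-3 mol
n(NaOH) left over = 6.341 × 10^-3 mol (1:1 ratio)
n(NaOH) consumed by analyte = 0.02128 − 6.341 × 10^-3 = 0.01494 mol
From the 1:2 ratio, n((NH4)2SO4) = 1/2 × 0.01494 = 7.469 × 10^-3 mol
mass of (NH4)2SO4 = 7.469 × 10^-3 × 132.14 = 0.9869 g
% (NH4)2SO4 = 0.9869 / 2.074 × 100 = 47.58 %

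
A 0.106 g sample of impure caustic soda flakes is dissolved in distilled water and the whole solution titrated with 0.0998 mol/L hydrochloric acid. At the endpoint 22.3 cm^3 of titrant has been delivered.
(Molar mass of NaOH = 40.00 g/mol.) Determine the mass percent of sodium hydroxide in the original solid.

84.0 %

NaOH + HCl → NaCl + H2O
n(HCl) = 0.0223 L × 0.0998 mol/L = 2.23 × 10^-3 mol
n(NaOH) = 2.23 × 10^-3 mol (1:1 ratio)
mass of NaOH = 2.23 × 10^-3 × 40.00 g/mol = 0.0890 g
% NaOH = 0.0890 / 0.106 × 100 = 84.0 %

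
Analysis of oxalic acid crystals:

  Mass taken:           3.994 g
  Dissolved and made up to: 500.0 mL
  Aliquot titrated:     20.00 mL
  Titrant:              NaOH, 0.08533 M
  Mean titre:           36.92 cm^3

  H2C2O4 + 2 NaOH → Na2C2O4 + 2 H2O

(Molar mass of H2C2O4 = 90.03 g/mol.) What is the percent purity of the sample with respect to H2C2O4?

88.77 %

n(NaOH) per titration = 0.03692 × 0.08533 = 3.150 × 10^-3 mol
From the 1:2 ratio, n(H2C2O4) in each aliquot = 1/2 × 3.150 × 10^-3 = 1.575 × 10^-3 mol
n(H2C2O4) in the whole flask = 1.575 × 10^-3 × 500.0/20.00 = 0.03938 mol
mass of H2C2O4 = 0.03938 × 90.03 = 3.545 g
% H2C2O4 = 3.545 / 3.994 × 100 = 88.77 %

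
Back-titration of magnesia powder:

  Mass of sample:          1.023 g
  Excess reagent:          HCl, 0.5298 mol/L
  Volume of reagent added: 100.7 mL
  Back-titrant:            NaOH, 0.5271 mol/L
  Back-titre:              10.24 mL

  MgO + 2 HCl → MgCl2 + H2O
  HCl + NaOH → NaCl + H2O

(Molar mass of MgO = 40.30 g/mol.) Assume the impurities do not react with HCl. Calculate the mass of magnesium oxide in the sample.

n(HCl) added = 0.1007 × 0.5298 = 0.05335 mol
n(NaOH) used in back-titration = 0.01024 × 0.5271 = 5.398 × 10^-3 mol
n(HCl) left over = 5.398 × 10^-3 mol (1:1 ratio)
n(HCl) consumed by analyte = 0.05335 − 5.398 × 10^-3 = 0.04795 mol
From the 1:2 ratio, n(MgO) = 1/2 × 0.04795 = 0.02398 mol
mass of MgO = 0.02398 × 40.30 = 0.9663 g

0.9663 g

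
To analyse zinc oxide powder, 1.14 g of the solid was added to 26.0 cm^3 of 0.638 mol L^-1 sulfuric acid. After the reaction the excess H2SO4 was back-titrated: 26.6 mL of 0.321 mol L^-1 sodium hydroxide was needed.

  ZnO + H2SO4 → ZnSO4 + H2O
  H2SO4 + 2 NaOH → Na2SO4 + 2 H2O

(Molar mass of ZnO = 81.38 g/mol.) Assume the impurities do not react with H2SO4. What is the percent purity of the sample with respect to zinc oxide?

87.9 %

n(H2SO4) added = 0.0260 × 0.638 = 0.0166 mol
n(NaOH) used in back-titration = 0.0266 × 0.321 = 8.54 × 10^-3 mol
From the 1:2 ratio, n(H2SO4) left over = 1/2 × 8.54 × 10^-3 = 4.27 × 10^-3 mol
n(H2SO4) consumed by analyte = 0.0166 − 4.27 × 10^-3 = 0.0123 mol
n(ZnO) = 0.0123 mol (1:1 ratio)
mass of ZnO = 0.0123 × 81.38 = 1.00 g
% ZnO = 1.00 / 1.14 × 100 = 87.9 %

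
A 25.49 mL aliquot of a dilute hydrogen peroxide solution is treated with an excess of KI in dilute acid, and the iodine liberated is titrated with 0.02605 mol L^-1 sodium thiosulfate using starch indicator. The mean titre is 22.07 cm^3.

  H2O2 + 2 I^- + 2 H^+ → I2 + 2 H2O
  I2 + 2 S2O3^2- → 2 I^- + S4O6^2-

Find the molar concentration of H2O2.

0.01128 mol/L

n(S2O3^2-) = 0.02207 × 0.02605 = 5.749 × 10^-4 mol
n(I2) = n(S2O3^2-)/2 = 2.875 × 10^-4 mol
n(H2O2) in the aliquot = 2.875 × 10^-4 mol (1:1 ratio)
[H2O2] = 2.875 × 10^-4 / 0.02549 = 0.01128 mol/L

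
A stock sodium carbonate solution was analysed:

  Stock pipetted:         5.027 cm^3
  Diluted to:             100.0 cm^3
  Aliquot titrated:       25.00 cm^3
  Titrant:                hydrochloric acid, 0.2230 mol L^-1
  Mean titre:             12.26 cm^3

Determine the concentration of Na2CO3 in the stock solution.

1.088 mol/L

Na2CO3 + 2 HCl → 2 NaCl + H2O + CO2
n(HCl) = 0.01226 × 0.2230 = 2.734 × 10^-3 mol
From the 1:2 ratio, n(Na2CO3) in the aliquot = 1/2 × 2.734 × 10^-3 = 1.367 × 10^-3 mol
[Na2CO3]_dilute = 1.367 × 10^-3 / 0.02500 = 0.05468 mol/L
Dilution factor = 100.0 / 5.027 = 19.89
[Na2CO3]_stock = 0.05468 × 19.89 = 1.088 mol/L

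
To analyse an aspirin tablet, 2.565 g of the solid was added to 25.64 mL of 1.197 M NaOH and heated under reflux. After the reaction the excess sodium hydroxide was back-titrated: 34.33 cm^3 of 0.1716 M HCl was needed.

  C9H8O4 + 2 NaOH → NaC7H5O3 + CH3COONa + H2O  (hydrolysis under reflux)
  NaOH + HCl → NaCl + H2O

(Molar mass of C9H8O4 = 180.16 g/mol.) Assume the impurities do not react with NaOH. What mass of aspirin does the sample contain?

2.234 g

n(NaOH) added = 0.02564 × 1.197 = 0.03069 mol
n(HCl) used in back-titration = 0.03433 × 0.1716 = 5.891 × 10^-3 mol
n(NaOH) left over = 5.891 × 10^-3 mol (1:1 ratio)
n(NaOH) consumed by analyte = 0.03069 − 5.891 × 10^-3 = 0.02480 mol
From the 1:2 ratio, n(C9H8O4) = 1/2 × 0.02480 = 0.01240 mol
mass of C9H8O4 = 0.01240 × 180.16 = 2.234 g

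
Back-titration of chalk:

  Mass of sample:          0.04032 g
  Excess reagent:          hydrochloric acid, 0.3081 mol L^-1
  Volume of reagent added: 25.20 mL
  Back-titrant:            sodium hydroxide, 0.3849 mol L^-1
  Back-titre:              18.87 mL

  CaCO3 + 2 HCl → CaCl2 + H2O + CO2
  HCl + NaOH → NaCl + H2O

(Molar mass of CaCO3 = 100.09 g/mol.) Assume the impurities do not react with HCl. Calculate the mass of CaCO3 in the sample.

n(HCl) added = 0.02520 × 0.3081 = 7.764 × 10^-3 mol
n(NaOH) used in back-titration = 0.01887 × 0.3849 = 7.263 × 10^-3 mol
n(HCl) left over = 7.263 × 10^-3 mol (1:1 ratio)
n(HCl) consumed by analyte = 7.764 × 10^-3 − 7.263 × 10^-3 = 5.011 × 10^-4 mol
From the 1:2 ratio, n(CaCO3) = 1/2 × 5.011 × 10^-4 = 2.505 × 10^-4 mol
mass of CaCO3 = 2.505 × 10^-4 × 100.09 = 0.02508 g

0.02508 g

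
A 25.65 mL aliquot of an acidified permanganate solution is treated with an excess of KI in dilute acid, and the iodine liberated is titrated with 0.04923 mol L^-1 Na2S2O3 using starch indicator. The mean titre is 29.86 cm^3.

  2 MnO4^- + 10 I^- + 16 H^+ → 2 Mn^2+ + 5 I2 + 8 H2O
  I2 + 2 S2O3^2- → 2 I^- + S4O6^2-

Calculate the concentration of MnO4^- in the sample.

n(S2O3^2-) = 0.02986 × 0.04923 = 1.470 × 10^-3 mol
n(I2) = n(S2O3^2-)/2 = 7.350 × 10^-4 mol
From the 2:5 ratio, n(MnO4^-) in the aliquot = 2/5 × 7.350 × 10^-4 = 2.940 × 10^-4 mol
[MnO4^-] = 2.940 × 10^-4 / 0.02565 = 0.01146 mol/L

0.01146 mol/L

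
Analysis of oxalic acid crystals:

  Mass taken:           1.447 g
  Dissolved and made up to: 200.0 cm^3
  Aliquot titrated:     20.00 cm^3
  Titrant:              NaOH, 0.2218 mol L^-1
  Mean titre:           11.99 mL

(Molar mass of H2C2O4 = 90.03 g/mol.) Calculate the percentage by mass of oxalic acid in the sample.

H2C2O4 + 2 NaOH → Na2C2O4 + 2 H2O
n(NaOH) per titration = 0.01199 × 0.2218 = 2.659 × 10^-3 mol
From the 1:2 ratio, n(H2C2O4) in each aliquot = 1/2 × 2.659 × 10^-3 = 1.330 × 10^-3 mol
n(H2C2O4) in the whole flask = 1.330 × 10^-3 × 200.0/20.00 = 0.01330 mol
mass of H2C2O4 = 0.01330 × 90.03 = 1.197 g
% H2C2O4 = 1.197 / 1.447 × 100 = 82.73 %

82.73 %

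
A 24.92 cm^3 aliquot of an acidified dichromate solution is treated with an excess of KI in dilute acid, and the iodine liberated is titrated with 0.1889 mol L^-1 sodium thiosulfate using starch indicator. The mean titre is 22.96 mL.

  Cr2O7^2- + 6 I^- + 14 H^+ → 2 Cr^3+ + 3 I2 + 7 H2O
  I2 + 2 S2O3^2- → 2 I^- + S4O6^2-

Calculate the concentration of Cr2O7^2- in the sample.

0.02901 mol/L

n(S2O3^2-) = 0.02296 × 0.1889 = 4.337 × 10^-3 mol
n(I2) = n(S2O3^2-)/2 = 2.169 × 10^-3 mol
From the 1:3 ratio, n(Cr2O7^2-) in the aliquot = 1/3 × 2.169 × 10^-3 = 7.229 × 10^-4 mol
[Cr2O7^2-] = 7.229 × 10^-4 / 0.02492 = 0.02901 mol/L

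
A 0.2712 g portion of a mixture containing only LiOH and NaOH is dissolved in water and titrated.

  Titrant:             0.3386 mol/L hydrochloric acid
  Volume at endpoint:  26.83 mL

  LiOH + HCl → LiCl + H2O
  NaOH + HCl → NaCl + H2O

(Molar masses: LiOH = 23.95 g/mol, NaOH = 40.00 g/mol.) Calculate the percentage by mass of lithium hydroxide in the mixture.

n(HCl) = 0.02683 × 0.3386 = 9.085 × 10^-3 mol
Let x = n(LiOH), y = n(NaOH).
Titrant: 1x + 1y = 9.085 × 10^-3;  mass: 23.95x + 40.00y = 0.2712
Solving, x = 5.744 × 10^-3 mol, y = 3.341 × 10^-3 mol
mass of LiOH = 5.744 × 10^-3 × 23.95 = 0.1376 g
% LiOH = 0.1376 / 0.2712 × 100 = 50.72 %

50.72 %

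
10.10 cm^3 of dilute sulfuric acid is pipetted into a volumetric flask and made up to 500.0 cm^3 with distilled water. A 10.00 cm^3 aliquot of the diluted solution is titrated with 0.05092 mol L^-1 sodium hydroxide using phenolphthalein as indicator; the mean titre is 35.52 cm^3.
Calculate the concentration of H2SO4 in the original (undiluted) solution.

H2SO4 + 2 NaOH → Na2SO4 + 2 H2O
n(NaOH) = 0.03552 × 0.05092 = 1.809 × 10^-3 mol
From the 1:2 ratio, n(H2SO4) in the aliquot = 1/2 × 1.809 × 10^-3 = 9.043 × 10^-4 mol
[H2SO4]_dilute = 9.043 × 10^-4 / 0.01000 = 0.09043 mol/L
Dilution factor = 500.0 / 10.10 = 49.50
[H2SO4]_stock = 0.09043 × 49.50 = 4.477 mol/L

4.477 mol/L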